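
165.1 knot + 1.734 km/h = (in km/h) 307.5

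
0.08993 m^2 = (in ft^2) 0.968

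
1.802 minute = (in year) 3.428e-06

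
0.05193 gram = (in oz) 0.001832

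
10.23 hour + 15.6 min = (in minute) 629.4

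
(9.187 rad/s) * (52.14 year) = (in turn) 2.404e+09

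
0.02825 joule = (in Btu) 2.678e-05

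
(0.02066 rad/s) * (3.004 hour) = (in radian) 223.4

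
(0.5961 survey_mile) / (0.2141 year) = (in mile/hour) 0.0003178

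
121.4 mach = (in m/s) 4.134e+04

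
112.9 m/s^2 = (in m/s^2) 112.9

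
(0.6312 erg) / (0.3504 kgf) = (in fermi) 1.837e+07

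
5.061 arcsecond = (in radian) 2.454e-05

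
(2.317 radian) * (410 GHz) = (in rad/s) 9.5e+11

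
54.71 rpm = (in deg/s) 328.3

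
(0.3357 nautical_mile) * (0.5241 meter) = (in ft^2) 3507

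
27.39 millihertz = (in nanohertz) 2.739e+07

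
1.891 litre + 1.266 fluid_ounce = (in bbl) 0.01213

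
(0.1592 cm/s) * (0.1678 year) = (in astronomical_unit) 5.631e-08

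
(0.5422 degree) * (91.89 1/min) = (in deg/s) 0.8304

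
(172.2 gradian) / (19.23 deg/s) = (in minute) 0.1343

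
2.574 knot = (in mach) 0.003889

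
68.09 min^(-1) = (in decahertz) 0.1135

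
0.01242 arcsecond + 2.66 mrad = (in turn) 0.0004234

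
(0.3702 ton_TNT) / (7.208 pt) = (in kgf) 6.211e+10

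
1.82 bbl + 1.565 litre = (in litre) 290.9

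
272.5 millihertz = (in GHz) 2.725e-10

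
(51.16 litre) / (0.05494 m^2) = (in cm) 93.12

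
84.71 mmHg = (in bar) 0.1129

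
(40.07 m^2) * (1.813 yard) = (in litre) 6.643e+04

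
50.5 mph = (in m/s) 22.58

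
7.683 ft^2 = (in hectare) 7.138e-05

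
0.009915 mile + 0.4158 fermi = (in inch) 628.2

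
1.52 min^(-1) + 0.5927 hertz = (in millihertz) 618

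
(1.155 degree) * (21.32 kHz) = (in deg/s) 2.462e+04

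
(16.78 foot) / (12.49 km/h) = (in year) 4.675e-08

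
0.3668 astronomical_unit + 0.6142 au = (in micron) 1.468e+17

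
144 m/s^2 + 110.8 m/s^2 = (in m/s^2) 254.8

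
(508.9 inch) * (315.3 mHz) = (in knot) 7.922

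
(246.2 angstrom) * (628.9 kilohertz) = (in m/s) 0.01548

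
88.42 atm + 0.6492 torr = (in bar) 89.59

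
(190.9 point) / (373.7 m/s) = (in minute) 3.004e-06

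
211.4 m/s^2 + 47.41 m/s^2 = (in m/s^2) 258.8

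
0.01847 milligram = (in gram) 1.847e-05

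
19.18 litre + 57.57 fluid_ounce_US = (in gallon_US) 5.517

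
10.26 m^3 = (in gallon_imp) 2257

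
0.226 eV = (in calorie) 8.654e-21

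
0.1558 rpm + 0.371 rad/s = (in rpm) 3.699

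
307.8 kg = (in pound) 678.6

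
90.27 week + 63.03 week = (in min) 1.545e+06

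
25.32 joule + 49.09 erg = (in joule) 25.32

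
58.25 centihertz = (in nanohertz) 5.825e+08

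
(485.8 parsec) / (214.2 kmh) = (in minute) 4.199e+15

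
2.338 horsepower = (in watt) 1743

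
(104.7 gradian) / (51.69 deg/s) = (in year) 5.781e-08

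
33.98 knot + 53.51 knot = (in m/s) 45.01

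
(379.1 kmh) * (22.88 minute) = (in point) 4.098e+08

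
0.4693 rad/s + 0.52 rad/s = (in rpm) 9.447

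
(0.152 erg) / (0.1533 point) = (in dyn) 28.11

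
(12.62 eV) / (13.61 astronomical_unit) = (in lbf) 2.233e-31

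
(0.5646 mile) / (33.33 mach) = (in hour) 2.224e-05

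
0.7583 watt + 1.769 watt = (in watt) 2.527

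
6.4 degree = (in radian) 0.1117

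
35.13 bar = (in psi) 509.5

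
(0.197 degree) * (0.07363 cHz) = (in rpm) 2.418e-05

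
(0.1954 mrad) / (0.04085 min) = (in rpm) 0.0007613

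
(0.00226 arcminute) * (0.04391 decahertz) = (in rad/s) 2.887e-07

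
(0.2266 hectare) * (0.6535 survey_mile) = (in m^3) 2.383e+06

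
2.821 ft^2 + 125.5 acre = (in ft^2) 5.467e+06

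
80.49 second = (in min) 1.341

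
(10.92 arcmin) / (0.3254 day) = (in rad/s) 1.13e-07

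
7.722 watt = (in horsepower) 0.01036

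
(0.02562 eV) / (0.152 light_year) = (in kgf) 2.911e-37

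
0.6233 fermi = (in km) 6.233e-19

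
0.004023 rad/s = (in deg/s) 0.2305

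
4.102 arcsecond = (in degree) 0.001139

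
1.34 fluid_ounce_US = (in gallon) 0.01047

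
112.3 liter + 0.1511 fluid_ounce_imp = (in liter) 112.3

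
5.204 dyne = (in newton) 5.204e-05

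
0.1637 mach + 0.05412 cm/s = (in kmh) 200.7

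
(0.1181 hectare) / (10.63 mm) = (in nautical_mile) 59.99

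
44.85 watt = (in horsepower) 0.06014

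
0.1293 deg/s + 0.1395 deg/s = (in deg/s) 0.2688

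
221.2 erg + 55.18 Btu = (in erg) 5.822e+11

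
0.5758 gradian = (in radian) 0.009045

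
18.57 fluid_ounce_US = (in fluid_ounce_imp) 19.33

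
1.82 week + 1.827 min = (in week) 1.82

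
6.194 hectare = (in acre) 15.31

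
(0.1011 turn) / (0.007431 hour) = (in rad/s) 0.02375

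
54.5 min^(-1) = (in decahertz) 0.09083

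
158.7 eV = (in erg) 2.543e-10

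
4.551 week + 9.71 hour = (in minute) 4.646e+04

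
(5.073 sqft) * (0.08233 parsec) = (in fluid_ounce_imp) 4.214e+19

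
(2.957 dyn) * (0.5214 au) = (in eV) 1.44e+25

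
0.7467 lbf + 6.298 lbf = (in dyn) 3.134e+06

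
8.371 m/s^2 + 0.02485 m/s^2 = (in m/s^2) 8.396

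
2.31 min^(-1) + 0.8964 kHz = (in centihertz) 8.964e+04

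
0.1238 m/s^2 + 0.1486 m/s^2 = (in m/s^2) 0.2724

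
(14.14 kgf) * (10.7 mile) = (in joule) 2.388e+06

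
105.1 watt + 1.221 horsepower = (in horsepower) 1.362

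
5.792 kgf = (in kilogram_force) 5.792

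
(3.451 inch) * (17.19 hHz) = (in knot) 292.9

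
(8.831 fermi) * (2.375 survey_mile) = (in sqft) 3.633e-10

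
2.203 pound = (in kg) 0.9993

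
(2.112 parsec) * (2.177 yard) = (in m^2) 1.297e+17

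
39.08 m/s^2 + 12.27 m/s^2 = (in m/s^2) 51.35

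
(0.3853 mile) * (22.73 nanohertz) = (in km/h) 5.074e-05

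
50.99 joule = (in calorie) 12.19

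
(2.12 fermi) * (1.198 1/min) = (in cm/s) 4.233e-15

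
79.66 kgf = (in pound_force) 175.6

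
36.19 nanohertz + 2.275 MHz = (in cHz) 2.275e+08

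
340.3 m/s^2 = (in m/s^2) 340.3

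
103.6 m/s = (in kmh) 373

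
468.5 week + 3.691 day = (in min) 4.728e+06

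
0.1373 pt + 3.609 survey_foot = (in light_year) 1.163e-16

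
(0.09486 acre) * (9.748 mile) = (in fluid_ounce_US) 2.036e+11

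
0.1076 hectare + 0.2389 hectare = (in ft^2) 3.73e+04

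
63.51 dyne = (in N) 0.0006351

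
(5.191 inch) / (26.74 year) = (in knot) 3.039e-10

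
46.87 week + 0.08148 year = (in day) 357.8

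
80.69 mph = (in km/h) 129.9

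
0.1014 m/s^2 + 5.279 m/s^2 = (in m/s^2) 5.38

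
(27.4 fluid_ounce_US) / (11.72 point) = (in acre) 4.843e-05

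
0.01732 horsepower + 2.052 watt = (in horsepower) 0.02007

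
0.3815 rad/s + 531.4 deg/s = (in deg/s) 553.3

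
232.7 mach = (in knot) 1.54e+05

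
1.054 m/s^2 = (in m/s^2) 1.054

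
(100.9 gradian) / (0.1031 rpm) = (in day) 0.001699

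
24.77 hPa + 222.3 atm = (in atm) 222.3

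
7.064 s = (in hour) 0.001962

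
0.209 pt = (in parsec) 2.389e-21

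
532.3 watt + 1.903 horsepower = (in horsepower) 2.617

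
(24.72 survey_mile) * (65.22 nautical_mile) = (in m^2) 4.805e+09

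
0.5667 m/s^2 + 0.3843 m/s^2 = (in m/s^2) 0.951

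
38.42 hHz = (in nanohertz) 3.842e+12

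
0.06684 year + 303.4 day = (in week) 46.83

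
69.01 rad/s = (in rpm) 659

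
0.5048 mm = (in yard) 0.0005521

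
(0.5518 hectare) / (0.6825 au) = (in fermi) 5.404e+07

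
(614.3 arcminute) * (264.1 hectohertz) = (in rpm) 4.507e+04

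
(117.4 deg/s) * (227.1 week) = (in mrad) 2.814e+11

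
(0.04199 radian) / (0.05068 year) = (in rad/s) 2.627e-08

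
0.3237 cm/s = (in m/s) 0.003237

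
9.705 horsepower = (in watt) 7237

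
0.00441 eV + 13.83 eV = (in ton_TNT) 5.298e-28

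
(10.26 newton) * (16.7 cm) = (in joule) 1.713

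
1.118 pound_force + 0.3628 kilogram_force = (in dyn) 8.531e+05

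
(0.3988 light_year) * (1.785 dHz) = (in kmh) 2.424e+15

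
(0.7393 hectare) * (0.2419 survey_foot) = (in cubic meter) 545.1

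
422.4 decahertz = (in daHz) 422.4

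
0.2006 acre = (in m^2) 811.8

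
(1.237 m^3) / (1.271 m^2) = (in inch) 38.32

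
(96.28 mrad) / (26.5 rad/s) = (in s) 0.003633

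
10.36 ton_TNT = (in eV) 2.705e+29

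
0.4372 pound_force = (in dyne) 1.945e+05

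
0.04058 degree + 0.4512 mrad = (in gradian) 0.07381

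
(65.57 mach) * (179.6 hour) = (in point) 4.092e+13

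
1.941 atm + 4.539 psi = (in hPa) 2280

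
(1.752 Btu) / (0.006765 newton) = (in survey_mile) 169.8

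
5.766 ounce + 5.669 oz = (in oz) 11.43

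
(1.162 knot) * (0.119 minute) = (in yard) 4.668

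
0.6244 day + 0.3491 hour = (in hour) 15.33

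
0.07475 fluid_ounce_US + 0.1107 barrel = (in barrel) 0.1107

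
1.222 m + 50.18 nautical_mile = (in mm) 9.293e+07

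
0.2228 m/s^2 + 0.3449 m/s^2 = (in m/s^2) 0.5677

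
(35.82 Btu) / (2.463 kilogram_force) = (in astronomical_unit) 1.046e-08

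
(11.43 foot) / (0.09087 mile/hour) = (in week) 0.0001418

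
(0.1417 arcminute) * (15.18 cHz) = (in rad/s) 6.257e-06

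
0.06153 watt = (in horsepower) 8.251e-05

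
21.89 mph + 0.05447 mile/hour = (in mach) 0.02881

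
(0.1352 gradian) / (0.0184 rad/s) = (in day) 1.336e-06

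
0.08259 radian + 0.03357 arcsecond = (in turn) 0.01314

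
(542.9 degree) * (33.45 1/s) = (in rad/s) 317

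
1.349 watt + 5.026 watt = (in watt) 6.375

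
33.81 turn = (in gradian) 1.352e+04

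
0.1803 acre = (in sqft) 7854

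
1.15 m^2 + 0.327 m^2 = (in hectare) 0.0001477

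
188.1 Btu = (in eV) 1.239e+24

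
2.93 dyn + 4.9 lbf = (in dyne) 2.18e+06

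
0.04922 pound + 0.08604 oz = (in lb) 0.0546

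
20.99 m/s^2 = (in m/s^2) 20.99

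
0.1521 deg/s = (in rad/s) 0.002655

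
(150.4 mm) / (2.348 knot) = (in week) 2.059e-07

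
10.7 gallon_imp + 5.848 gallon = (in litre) 70.78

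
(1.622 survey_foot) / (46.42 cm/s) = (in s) 1.065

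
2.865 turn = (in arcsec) 3.713e+06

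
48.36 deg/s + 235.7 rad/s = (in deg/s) 1.355e+04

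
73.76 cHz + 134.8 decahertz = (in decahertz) 134.9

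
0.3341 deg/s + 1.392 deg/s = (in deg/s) 1.726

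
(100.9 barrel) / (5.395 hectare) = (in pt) 0.8429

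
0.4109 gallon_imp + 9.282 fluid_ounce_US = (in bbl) 0.01348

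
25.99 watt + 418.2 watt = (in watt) 444.2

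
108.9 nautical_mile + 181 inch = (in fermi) 2.017e+20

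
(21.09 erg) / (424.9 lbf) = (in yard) 1.22e-09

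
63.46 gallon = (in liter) 240.2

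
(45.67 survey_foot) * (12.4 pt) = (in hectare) 6.089e-06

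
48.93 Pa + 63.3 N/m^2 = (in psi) 0.01628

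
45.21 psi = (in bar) 3.117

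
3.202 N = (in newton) 3.202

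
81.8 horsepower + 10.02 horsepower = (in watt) 6.847e+04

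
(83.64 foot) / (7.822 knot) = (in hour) 0.00176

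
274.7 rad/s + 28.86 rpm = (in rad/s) 277.7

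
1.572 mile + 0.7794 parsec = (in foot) 7.89e+16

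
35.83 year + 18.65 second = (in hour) 3.139e+05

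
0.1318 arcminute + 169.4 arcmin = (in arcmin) 169.5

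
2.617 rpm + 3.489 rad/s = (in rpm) 35.93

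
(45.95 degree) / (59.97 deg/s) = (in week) 1.267e-06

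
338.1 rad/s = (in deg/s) 1.937e+04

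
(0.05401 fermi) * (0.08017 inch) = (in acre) 2.718e-23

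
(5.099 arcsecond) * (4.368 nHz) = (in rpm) 1.031e-12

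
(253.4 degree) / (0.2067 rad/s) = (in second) 21.4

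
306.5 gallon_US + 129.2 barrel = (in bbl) 136.5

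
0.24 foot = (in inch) 2.88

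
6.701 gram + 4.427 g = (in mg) 1.113e+04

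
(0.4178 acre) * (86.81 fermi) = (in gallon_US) 3.877e-08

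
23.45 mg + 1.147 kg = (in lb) 2.529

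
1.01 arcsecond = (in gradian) 0.0003117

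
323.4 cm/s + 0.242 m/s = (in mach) 0.01021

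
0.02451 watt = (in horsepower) 3.287e-05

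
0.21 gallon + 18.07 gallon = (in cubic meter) 0.0692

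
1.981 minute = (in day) 0.001376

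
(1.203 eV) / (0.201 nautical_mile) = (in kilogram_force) 5.28e-23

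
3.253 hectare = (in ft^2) 3.502e+05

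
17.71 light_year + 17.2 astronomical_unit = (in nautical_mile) 9.047e+13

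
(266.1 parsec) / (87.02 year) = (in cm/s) 2.992e+11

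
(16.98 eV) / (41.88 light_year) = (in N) 6.866e-36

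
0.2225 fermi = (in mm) 2.225e-13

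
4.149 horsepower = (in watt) 3094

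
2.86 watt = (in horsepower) 0.003835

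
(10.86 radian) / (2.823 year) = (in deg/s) 6.989e-06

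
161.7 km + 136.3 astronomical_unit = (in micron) 2.039e+19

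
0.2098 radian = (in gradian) 13.36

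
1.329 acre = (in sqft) 5.789e+04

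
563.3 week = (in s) 3.407e+08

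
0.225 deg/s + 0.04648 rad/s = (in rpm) 0.4814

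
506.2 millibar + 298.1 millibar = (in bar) 0.8043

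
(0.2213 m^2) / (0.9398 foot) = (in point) 2190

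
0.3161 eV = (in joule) 5.064e-20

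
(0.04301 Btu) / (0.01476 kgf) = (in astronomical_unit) 2.096e-09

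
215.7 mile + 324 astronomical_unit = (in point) 1.374e+17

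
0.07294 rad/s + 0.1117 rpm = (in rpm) 0.8082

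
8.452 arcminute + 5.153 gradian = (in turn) 0.01327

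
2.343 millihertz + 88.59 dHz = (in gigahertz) 8.861e-09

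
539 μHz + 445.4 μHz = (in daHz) 9.844e-05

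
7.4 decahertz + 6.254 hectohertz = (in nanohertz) 6.994e+11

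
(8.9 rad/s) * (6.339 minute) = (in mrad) 3.385e+06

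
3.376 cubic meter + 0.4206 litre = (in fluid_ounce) 1.142e+05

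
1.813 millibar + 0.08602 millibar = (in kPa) 0.1899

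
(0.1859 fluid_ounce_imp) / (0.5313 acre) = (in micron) 0.002457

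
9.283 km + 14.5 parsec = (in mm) 4.474e+20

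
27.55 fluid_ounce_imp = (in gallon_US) 0.2068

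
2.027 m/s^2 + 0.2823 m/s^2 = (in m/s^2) 2.309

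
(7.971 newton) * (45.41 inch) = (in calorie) 2.197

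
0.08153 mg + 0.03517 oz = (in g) 0.9971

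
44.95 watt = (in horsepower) 0.06028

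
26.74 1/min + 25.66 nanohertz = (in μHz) 4.457e+05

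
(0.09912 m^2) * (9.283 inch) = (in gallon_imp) 5.141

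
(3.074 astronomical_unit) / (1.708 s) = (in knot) 5.234e+11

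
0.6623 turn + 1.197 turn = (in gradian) 743.7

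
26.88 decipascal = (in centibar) 0.002688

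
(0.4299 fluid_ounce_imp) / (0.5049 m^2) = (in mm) 0.02419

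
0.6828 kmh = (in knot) 0.3687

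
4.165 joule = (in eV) 2.6e+19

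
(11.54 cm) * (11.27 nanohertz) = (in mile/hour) 2.909e-09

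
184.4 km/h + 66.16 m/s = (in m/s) 117.4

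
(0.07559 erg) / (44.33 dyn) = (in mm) 0.01705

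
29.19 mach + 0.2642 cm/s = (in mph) 2.223e+04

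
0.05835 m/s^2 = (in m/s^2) 0.05835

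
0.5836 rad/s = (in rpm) 5.573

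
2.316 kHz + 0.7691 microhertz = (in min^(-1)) 1.39e+05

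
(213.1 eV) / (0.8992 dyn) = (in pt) 1.076e-08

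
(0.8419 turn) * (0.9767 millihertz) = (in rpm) 0.04934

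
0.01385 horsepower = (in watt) 10.33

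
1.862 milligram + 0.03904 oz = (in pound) 0.002444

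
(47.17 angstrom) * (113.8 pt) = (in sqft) 2.038e-09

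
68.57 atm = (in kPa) 6948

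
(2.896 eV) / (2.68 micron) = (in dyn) 1.731e-08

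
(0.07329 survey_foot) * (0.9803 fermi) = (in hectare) 2.19e-21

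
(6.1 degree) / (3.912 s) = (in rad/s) 0.02722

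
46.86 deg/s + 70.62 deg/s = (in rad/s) 2.05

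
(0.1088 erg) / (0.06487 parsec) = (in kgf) 5.543e-25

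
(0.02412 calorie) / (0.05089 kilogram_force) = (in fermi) 2.022e+14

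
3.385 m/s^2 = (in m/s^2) 3.385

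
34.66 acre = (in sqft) 1.51e+06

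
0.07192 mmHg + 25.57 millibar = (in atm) 0.02533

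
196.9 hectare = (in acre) 486.6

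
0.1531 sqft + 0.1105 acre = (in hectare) 0.04472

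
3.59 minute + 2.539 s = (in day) 0.002522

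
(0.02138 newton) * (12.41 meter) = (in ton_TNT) 6.341e-11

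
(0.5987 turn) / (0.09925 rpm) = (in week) 0.0005984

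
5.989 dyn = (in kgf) 6.107e-06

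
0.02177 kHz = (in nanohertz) 2.177e+10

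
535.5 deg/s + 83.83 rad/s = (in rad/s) 93.18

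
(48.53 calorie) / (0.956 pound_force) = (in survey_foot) 156.7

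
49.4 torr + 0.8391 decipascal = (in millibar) 65.86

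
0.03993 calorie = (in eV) 1.043e+18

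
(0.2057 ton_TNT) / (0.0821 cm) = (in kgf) 1.069e+11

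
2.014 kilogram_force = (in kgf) 2.014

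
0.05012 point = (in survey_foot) 5.801e-05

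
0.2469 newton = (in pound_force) 0.05551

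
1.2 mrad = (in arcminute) 4.125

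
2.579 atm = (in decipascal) 2.613e+06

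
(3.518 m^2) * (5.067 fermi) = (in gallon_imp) 3.921e-12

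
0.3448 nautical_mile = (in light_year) 6.75e-14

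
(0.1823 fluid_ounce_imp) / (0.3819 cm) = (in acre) 3.351e-07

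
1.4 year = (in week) 73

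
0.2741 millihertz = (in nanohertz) 2.741e+05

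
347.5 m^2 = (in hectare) 0.03475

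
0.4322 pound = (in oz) 6.915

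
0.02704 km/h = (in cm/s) 0.7511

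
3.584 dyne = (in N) 3.584e-05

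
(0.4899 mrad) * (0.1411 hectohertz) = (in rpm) 0.06601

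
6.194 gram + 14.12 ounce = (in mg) 4.065e+05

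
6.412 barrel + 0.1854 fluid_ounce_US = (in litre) 1019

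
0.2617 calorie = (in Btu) 0.001038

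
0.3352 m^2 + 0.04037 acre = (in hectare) 0.01637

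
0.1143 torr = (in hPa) 0.1524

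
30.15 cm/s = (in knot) 0.5861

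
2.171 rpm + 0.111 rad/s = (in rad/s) 0.3383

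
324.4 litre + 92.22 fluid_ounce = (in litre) 327.1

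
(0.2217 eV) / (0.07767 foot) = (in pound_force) 3.373e-19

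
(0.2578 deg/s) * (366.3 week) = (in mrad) 9.968e+08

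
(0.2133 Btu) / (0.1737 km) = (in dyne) 1.296e+05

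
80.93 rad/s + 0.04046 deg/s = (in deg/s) 4637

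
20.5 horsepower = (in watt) 1.529e+04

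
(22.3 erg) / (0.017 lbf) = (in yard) 3.225e-05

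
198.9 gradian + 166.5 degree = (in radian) 6.03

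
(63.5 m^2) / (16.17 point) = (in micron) 1.113e+10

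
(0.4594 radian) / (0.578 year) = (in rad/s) 2.52e-08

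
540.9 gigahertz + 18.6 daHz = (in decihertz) 5.409e+12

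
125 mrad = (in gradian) 7.958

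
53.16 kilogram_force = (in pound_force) 117.2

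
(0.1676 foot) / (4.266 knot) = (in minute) 0.000388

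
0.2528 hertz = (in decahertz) 0.02528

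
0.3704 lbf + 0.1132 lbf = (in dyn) 2.151e+05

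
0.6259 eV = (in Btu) 9.505e-23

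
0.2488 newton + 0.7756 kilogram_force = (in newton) 7.855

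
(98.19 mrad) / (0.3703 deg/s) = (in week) 2.512e-05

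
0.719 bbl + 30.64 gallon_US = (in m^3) 0.2303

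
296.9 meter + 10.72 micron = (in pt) 8.416e+05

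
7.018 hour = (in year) 0.0008011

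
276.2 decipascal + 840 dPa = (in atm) 0.001102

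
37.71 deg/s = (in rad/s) 0.6582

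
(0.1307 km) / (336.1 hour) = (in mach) 3.172e-07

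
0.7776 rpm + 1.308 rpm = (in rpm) 2.086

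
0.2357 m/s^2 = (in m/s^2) 0.2357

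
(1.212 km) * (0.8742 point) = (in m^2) 0.3738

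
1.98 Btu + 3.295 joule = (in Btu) 1.983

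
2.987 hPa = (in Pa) 298.7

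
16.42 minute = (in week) 0.001629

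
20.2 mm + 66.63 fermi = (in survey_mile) 1.255e-05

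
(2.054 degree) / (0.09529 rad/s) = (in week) 6.22e-07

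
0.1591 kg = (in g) 159.1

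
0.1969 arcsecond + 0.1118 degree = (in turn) 0.0003107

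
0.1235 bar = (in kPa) 12.35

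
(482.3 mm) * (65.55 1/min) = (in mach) 0.001547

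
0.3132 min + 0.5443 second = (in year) 6.132e-07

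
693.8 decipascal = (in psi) 0.01006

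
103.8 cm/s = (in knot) 2.018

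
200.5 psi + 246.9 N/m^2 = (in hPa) 1.383e+04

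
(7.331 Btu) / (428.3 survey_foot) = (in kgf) 6.042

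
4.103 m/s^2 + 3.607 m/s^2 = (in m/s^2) 7.71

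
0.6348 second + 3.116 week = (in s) 1.885e+06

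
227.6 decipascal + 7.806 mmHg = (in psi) 0.1542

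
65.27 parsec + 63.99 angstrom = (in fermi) 2.014e+33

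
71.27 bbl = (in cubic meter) 11.33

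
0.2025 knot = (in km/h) 0.375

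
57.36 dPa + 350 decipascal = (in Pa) 40.74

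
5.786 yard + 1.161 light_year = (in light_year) 1.161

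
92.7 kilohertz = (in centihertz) 9.27e+06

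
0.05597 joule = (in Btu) 5.305e-05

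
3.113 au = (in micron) 4.657e+17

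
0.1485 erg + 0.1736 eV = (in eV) 9.269e+10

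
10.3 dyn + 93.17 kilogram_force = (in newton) 913.7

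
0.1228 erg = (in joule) 1.228e-08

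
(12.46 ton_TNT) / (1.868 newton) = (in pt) 7.911e+13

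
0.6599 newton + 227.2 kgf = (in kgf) 227.3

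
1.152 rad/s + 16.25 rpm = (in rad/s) 2.854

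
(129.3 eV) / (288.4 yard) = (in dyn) 7.856e-15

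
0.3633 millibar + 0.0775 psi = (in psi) 0.08277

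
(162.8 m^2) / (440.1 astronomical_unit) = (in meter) 2.473e-12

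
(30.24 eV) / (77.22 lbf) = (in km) 1.411e-23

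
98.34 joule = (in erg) 9.834e+08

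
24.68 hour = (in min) 1481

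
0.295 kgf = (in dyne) 2.893e+05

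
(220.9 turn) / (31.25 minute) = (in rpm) 7.069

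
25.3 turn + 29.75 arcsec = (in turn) 25.3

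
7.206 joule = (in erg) 7.206e+07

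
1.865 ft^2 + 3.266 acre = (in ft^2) 1.423e+05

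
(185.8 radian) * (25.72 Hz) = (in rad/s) 4779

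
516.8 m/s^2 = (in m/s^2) 516.8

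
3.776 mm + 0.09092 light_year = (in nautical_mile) 4.645e+11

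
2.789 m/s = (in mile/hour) 6.239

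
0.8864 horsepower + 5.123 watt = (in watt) 666.1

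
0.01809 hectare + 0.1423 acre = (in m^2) 756.8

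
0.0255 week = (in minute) 257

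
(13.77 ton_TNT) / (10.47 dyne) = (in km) 5.503e+11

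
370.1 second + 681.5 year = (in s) 2.149e+10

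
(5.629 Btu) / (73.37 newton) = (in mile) 0.0503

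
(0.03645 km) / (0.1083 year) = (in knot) 2.075e-05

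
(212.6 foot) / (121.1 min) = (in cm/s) 0.8918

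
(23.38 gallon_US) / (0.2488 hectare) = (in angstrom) 3.557e+05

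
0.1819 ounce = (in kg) 0.005157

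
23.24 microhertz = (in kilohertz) 2.324e-08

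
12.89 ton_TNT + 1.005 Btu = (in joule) 5.393e+10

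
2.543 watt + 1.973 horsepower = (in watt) 1474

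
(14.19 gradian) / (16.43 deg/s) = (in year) 2.465e-08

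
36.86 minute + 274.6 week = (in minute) 2.768e+06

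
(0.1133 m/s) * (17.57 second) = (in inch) 78.37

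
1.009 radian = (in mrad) 1009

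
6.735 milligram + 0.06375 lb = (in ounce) 1.02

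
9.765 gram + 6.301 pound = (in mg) 2.868e+06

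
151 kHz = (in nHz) 1.51e+14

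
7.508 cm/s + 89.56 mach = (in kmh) 1.098e+05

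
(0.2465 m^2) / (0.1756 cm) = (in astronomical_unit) 9.384e-10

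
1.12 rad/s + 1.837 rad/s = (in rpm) 28.24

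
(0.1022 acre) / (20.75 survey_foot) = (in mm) 6.539e+04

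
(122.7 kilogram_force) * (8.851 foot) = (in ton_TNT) 7.759e-07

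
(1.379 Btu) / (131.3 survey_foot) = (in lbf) 8.173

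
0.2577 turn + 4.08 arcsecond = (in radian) 1.619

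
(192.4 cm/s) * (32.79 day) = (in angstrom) 5.451e+16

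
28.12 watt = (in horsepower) 0.03771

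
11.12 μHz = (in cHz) 0.001112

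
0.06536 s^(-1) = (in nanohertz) 6.536e+07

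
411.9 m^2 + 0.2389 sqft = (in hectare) 0.04119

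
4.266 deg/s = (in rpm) 0.711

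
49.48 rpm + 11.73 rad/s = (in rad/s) 16.91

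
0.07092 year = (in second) 2.237e+06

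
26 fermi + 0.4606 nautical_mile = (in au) 5.702e-09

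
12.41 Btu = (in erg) 1.309e+11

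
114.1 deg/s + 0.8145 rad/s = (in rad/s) 2.806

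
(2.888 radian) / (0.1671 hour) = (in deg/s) 0.2751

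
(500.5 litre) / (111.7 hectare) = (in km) 4.481e-10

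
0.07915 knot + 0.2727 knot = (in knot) 0.3518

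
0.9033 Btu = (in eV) 5.948e+21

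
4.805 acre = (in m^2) 1.945e+04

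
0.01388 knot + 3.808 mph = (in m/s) 1.709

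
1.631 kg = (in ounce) 57.53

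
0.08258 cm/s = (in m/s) 0.0008258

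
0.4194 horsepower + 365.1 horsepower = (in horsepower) 365.5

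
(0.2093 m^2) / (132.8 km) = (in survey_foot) 5.171e-06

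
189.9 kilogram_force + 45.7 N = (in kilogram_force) 194.6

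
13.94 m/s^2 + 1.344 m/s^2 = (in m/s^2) 15.28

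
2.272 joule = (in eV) 1.418e+19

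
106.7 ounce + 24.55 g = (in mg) 3.049e+06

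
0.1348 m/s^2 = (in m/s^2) 0.1348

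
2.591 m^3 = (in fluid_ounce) 8.761e+04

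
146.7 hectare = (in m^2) 1.467e+06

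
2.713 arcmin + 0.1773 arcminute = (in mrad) 0.8408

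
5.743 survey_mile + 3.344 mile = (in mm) 1.462e+07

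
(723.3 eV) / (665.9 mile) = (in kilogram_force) 1.103e-23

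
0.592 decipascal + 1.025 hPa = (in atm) 0.001012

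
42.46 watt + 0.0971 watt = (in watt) 42.56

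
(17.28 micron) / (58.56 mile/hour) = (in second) 6.601e-07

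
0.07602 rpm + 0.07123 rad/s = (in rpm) 0.7562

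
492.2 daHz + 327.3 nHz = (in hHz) 49.22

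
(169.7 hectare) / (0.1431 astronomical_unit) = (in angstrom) 7.927e+05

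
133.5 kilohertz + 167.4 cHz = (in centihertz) 1.335e+07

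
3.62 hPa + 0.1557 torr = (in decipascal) 3828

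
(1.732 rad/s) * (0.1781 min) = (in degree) 1060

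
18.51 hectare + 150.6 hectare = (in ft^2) 1.82e+07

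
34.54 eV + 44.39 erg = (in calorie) 1.061e-06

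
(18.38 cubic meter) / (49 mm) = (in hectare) 0.03751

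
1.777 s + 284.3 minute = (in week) 0.02821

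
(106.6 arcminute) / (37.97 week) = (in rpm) 1.289e-08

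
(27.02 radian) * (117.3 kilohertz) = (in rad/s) 3.169e+06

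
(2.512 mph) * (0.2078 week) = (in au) 9.434e-07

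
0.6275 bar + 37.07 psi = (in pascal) 3.183e+05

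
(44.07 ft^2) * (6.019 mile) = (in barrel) 2.495e+05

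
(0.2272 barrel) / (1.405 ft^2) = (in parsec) 8.968e-18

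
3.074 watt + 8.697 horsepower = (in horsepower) 8.701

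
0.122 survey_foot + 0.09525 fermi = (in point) 105.4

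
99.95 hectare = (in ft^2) 1.076e+07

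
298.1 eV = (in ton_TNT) 1.142e-26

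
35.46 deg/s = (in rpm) 5.91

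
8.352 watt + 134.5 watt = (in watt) 142.9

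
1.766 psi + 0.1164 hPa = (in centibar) 12.19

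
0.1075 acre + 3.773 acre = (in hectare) 1.57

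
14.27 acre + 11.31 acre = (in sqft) 1.114e+06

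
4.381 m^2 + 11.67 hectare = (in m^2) 1.167e+05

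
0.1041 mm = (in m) 0.0001041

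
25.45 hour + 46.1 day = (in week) 6.737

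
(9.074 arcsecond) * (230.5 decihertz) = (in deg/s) 0.0581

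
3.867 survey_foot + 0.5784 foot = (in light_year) 1.432e-16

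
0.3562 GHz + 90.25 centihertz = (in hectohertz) 3.562e+06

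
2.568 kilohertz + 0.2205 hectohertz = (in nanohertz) 2.59e+12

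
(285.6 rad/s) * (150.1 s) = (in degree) 2.456e+06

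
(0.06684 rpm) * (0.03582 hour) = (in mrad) 902.6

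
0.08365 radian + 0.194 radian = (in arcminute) 954.5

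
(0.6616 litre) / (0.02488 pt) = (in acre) 0.01863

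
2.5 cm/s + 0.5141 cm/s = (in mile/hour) 0.06742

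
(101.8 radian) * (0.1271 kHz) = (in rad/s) 1.294e+04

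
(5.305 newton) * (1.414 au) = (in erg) 1.122e+19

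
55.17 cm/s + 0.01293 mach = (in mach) 0.01455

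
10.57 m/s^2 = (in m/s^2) 10.57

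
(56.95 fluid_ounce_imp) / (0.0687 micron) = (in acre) 5.82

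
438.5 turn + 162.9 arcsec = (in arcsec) 5.683e+08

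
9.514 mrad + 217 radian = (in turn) 34.54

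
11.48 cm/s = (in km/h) 0.4133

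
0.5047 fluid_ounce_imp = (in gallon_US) 0.003788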